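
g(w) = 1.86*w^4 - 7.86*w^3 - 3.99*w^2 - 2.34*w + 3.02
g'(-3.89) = -766.06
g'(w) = 7.44*w^3 - 23.58*w^2 - 7.98*w - 2.34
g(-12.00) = 51607.58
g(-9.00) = 17634.29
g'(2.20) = -54.80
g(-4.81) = 1792.28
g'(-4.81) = -1337.46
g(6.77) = 1272.65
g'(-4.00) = -823.86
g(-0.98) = 10.59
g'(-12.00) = -16158.42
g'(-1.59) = -79.17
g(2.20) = -61.56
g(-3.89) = 840.32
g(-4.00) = 927.74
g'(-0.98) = -24.17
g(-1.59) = 40.14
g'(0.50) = -11.30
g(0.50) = -0.01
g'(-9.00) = -7264.26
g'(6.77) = 1171.44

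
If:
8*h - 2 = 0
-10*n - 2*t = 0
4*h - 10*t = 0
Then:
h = 1/4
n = -1/50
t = 1/10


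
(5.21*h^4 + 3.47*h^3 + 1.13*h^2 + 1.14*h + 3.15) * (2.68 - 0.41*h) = -2.1361*h^5 + 12.5401*h^4 + 8.8363*h^3 + 2.561*h^2 + 1.7637*h + 8.442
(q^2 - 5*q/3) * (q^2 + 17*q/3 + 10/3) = q^4 + 4*q^3 - 55*q^2/9 - 50*q/9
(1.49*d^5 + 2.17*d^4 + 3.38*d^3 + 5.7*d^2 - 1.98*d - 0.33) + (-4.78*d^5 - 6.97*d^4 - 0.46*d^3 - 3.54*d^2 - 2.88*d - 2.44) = -3.29*d^5 - 4.8*d^4 + 2.92*d^3 + 2.16*d^2 - 4.86*d - 2.77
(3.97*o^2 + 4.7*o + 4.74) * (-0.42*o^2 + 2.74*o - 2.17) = -1.6674*o^4 + 8.9038*o^3 + 2.2723*o^2 + 2.7886*o - 10.2858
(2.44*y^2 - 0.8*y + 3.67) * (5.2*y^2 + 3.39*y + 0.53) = 12.688*y^4 + 4.1116*y^3 + 17.6652*y^2 + 12.0173*y + 1.9451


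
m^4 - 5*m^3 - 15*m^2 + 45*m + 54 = (m - 6)*(m - 3)*(m + 1)*(m + 3)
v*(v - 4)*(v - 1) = v^3 - 5*v^2 + 4*v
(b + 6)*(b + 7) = b^2 + 13*b + 42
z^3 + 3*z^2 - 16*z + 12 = (z - 2)*(z - 1)*(z + 6)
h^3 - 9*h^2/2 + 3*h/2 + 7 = (h - 7/2)*(h - 2)*(h + 1)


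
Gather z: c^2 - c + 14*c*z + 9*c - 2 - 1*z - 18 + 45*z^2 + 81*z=c^2 + 8*c + 45*z^2 + z*(14*c + 80) - 20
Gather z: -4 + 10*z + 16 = 10*z + 12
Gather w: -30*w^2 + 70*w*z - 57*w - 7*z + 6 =-30*w^2 + w*(70*z - 57) - 7*z + 6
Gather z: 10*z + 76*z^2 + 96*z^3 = 96*z^3 + 76*z^2 + 10*z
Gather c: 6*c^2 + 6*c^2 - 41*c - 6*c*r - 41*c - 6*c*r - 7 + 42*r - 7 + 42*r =12*c^2 + c*(-12*r - 82) + 84*r - 14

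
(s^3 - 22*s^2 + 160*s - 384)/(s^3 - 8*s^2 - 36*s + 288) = (s - 8)/(s + 6)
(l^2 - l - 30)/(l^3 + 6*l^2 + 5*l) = (l - 6)/(l*(l + 1))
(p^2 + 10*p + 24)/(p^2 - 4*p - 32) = (p + 6)/(p - 8)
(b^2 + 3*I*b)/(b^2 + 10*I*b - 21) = b/(b + 7*I)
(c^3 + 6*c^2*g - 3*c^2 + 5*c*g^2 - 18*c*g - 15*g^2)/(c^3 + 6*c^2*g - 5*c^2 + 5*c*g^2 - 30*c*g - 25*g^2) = (c - 3)/(c - 5)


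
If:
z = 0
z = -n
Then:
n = 0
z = 0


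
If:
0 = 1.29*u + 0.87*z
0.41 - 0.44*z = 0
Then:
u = -0.63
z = 0.93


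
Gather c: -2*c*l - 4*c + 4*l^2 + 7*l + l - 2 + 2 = c*(-2*l - 4) + 4*l^2 + 8*l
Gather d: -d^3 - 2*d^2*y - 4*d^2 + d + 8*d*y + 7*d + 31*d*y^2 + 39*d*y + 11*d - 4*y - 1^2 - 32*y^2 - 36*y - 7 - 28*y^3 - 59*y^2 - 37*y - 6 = -d^3 + d^2*(-2*y - 4) + d*(31*y^2 + 47*y + 19) - 28*y^3 - 91*y^2 - 77*y - 14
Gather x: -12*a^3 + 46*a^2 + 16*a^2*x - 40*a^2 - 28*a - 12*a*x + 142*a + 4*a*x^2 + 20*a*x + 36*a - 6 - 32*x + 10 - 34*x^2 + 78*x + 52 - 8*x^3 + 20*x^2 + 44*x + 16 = -12*a^3 + 6*a^2 + 150*a - 8*x^3 + x^2*(4*a - 14) + x*(16*a^2 + 8*a + 90) + 72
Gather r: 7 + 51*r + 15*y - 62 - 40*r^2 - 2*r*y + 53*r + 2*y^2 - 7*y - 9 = -40*r^2 + r*(104 - 2*y) + 2*y^2 + 8*y - 64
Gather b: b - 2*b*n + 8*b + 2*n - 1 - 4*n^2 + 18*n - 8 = b*(9 - 2*n) - 4*n^2 + 20*n - 9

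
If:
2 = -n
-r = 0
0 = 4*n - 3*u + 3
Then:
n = -2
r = 0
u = -5/3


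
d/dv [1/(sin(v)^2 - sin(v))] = (-2/tan(v) + cos(v)/sin(v)^2)/(sin(v) - 1)^2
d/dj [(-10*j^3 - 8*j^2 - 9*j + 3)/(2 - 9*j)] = (180*j^3 + 12*j^2 - 32*j + 9)/(81*j^2 - 36*j + 4)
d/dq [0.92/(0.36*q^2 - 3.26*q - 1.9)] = (2.9992 - 0.6624*q)/(-0.36*q^2 + 3.26*q + 1.9)^2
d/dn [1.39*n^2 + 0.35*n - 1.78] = 2.78*n + 0.35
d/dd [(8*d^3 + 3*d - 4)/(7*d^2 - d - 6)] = (56*d^4 - 16*d^3 - 165*d^2 + 56*d - 22)/(49*d^4 - 14*d^3 - 83*d^2 + 12*d + 36)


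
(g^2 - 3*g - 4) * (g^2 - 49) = g^4 - 3*g^3 - 53*g^2 + 147*g + 196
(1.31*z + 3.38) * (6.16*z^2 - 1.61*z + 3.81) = 8.0696*z^3 + 18.7117*z^2 - 0.450699999999999*z + 12.8778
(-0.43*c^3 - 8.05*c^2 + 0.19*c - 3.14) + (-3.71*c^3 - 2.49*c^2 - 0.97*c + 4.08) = -4.14*c^3 - 10.54*c^2 - 0.78*c + 0.94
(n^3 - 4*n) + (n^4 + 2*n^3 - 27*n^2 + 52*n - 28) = n^4 + 3*n^3 - 27*n^2 + 48*n - 28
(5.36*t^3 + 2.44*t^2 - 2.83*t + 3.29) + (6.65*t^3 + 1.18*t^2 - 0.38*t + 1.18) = 12.01*t^3 + 3.62*t^2 - 3.21*t + 4.47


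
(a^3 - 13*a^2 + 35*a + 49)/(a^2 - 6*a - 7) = a - 7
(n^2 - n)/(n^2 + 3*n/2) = 2*(n - 1)/(2*n + 3)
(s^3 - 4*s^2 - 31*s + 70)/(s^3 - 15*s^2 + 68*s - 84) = (s + 5)/(s - 6)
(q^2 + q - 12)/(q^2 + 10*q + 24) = (q - 3)/(q + 6)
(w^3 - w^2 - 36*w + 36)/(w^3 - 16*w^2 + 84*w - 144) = (w^2 + 5*w - 6)/(w^2 - 10*w + 24)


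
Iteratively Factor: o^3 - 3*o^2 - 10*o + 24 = (o + 3)*(o^2 - 6*o + 8) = (o - 4)*(o + 3)*(o - 2)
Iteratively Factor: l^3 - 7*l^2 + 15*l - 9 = (l - 3)*(l^2 - 4*l + 3) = (l - 3)^2*(l - 1)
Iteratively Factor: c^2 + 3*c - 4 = (c - 1)*(c + 4)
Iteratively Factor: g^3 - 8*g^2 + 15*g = (g - 5)*(g^2 - 3*g) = (g - 5)*(g - 3)*(g)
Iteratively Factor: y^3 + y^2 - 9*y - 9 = (y - 3)*(y^2 + 4*y + 3) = (y - 3)*(y + 3)*(y + 1)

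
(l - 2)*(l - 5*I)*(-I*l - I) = -I*l^3 - 5*l^2 + I*l^2 + 5*l + 2*I*l + 10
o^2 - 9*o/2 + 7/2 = (o - 7/2)*(o - 1)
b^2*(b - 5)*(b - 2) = b^4 - 7*b^3 + 10*b^2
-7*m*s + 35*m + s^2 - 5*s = (-7*m + s)*(s - 5)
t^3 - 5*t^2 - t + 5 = (t - 5)*(t - 1)*(t + 1)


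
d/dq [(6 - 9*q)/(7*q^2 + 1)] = 3*(21*q^2 - 28*q - 3)/(49*q^4 + 14*q^2 + 1)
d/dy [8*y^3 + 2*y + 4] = 24*y^2 + 2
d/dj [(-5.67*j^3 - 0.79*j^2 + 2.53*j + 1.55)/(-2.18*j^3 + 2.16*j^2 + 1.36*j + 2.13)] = (-7.105427357601e-15*j^5 - 13.9694*j^4 - 4.3916*j^3 - 32.6335*j^2 - 10.0614*j + 3.2809)/(4.7524*j^6 - 9.4176*j^5 - 1.264*j^4 - 3.4116*j^3 + 11.0512*j^2 + 5.7936*j + 4.5369)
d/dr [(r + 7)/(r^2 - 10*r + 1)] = (r^2 - 10*r - 2*(r - 5)*(r + 7) + 1)/(r^2 - 10*r + 1)^2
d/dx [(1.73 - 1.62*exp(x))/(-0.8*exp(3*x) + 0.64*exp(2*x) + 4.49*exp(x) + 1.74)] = (-2.592*exp(3*x) + 5.1888*exp(2*x) - 2.2144*exp(x) - 10.5865)*exp(x)/(0.64*exp(6*x) - 1.024*exp(5*x) - 6.7744*exp(4*x) + 2.9632*exp(3*x) + 22.3873*exp(2*x) + 15.6252*exp(x) + 3.0276)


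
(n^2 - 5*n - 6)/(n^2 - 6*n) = (n + 1)/n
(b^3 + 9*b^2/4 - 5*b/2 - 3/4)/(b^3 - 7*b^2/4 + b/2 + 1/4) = (b + 3)/(b - 1)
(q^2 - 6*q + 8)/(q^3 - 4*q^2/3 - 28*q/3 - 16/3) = 3*(q - 2)/(3*q^2 + 8*q + 4)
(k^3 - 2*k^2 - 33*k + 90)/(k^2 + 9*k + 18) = (k^2 - 8*k + 15)/(k + 3)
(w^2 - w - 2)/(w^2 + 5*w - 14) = (w + 1)/(w + 7)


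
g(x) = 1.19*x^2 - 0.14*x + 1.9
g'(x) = 2.38*x - 0.14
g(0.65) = 2.31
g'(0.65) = 1.41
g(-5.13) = 33.94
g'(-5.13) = -12.35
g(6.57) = 52.35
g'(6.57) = 15.50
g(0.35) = 2.00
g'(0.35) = 0.69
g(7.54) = 68.50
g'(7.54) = 17.81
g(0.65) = 2.31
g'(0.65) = 1.41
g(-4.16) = 23.08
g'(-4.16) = -10.04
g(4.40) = 24.32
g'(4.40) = 10.33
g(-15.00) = 271.75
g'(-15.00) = -35.84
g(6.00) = 43.90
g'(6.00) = 14.14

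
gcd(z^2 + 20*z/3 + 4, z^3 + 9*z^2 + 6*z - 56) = 1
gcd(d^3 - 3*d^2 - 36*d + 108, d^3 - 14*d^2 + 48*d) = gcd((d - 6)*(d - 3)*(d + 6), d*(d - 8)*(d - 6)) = d - 6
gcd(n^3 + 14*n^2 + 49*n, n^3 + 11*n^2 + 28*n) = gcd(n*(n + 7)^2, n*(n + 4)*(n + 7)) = n^2 + 7*n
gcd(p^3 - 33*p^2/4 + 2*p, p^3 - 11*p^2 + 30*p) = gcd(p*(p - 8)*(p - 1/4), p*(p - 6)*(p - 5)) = p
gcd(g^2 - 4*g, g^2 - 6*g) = g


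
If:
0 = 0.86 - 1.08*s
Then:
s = 0.80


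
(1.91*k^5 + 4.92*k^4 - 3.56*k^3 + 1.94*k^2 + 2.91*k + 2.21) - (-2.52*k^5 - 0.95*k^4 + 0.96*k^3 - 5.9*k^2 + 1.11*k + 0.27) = 4.43*k^5 + 5.87*k^4 - 4.52*k^3 + 7.84*k^2 + 1.8*k + 1.94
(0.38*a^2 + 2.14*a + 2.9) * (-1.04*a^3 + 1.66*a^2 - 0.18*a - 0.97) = -0.3952*a^5 - 1.5948*a^4 + 0.468*a^3 + 4.0602*a^2 - 2.5978*a - 2.813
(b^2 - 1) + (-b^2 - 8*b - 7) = -8*b - 8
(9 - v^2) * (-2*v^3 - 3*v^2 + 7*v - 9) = 2*v^5 + 3*v^4 - 25*v^3 - 18*v^2 + 63*v - 81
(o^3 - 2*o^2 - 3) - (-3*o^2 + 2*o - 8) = o^3 + o^2 - 2*o + 5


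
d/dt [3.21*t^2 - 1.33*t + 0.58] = 6.42*t - 1.33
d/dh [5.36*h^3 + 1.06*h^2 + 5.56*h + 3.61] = 16.08*h^2 + 2.12*h + 5.56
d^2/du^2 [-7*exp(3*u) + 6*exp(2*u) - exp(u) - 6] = (-63*exp(2*u) + 24*exp(u) - 1)*exp(u)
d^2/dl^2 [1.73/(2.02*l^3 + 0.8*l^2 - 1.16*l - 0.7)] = (-(20.9676*l + 2.768)*(2.02*l^3 + 0.8*l^2 - 1.16*l - 0.7) + 1.73*(6.06*l^2 + 1.6*l - 1.16)*(12.12*l^2 + 3.2*l - 2.32))/(2.02*l^3 + 0.8*l^2 - 1.16*l - 0.7)^3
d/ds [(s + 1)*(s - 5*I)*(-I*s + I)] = -3*I*s^2 - 10*s + I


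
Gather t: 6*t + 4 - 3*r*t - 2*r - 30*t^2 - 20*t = -2*r - 30*t^2 + t*(-3*r - 14) + 4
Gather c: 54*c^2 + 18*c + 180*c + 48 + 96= 54*c^2 + 198*c + 144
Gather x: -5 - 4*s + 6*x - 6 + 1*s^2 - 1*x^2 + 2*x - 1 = s^2 - 4*s - x^2 + 8*x - 12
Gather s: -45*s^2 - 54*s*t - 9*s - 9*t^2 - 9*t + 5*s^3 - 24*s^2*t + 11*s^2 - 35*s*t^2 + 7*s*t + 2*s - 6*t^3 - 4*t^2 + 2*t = 5*s^3 + s^2*(-24*t - 34) + s*(-35*t^2 - 47*t - 7) - 6*t^3 - 13*t^2 - 7*t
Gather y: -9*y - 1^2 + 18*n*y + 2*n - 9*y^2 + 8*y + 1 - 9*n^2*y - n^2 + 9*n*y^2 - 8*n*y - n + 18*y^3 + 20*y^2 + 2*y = -n^2 + n + 18*y^3 + y^2*(9*n + 11) + y*(-9*n^2 + 10*n + 1)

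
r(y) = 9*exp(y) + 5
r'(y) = 9*exp(y)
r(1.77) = 57.84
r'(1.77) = 52.84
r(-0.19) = 12.44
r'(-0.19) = 7.44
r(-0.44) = 10.80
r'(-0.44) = 5.80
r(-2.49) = 5.75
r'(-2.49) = 0.75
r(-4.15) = 5.14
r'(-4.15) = 0.14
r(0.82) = 25.43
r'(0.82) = 20.43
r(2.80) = 153.00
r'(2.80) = 148.00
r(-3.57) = 5.25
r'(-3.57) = 0.25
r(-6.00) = 5.02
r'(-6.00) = 0.02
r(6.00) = 3635.86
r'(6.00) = 3630.86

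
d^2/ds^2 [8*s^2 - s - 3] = 16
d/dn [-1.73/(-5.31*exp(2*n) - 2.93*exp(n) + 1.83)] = (-18.3726*exp(n) - 5.0689)*exp(n)/(5.31*exp(2*n) + 2.93*exp(n) - 1.83)^2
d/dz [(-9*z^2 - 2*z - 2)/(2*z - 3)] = 2*(-9*z^2 + 27*z + 5)/(4*z^2 - 12*z + 9)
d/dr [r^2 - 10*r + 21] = 2*r - 10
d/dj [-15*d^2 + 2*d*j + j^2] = 2*d + 2*j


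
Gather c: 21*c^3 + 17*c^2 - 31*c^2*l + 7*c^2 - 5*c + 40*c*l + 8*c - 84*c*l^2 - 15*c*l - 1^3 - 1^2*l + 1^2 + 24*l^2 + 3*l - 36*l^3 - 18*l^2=21*c^3 + c^2*(24 - 31*l) + c*(-84*l^2 + 25*l + 3) - 36*l^3 + 6*l^2 + 2*l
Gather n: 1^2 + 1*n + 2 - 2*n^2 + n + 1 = -2*n^2 + 2*n + 4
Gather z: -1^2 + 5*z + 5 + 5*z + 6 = 10*z + 10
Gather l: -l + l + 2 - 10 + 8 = 0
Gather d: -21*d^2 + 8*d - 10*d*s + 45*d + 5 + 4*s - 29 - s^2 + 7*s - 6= -21*d^2 + d*(53 - 10*s) - s^2 + 11*s - 30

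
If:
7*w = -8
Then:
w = -8/7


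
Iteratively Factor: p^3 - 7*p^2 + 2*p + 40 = (p - 5)*(p^2 - 2*p - 8) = (p - 5)*(p + 2)*(p - 4)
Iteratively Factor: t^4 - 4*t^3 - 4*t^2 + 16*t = (t)*(t^3 - 4*t^2 - 4*t + 16) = t*(t + 2)*(t^2 - 6*t + 8) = t*(t - 2)*(t + 2)*(t - 4)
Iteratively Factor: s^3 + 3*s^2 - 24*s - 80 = (s - 5)*(s^2 + 8*s + 16) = (s - 5)*(s + 4)*(s + 4)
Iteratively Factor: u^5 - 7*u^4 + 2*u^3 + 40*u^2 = (u + 2)*(u^4 - 9*u^3 + 20*u^2) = u*(u + 2)*(u^3 - 9*u^2 + 20*u) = u^2*(u + 2)*(u^2 - 9*u + 20) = u^2*(u - 4)*(u + 2)*(u - 5)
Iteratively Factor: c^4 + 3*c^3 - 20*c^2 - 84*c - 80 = (c + 2)*(c^3 + c^2 - 22*c - 40) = (c + 2)*(c + 4)*(c^2 - 3*c - 10) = (c + 2)^2*(c + 4)*(c - 5)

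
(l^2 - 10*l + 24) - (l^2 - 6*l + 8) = 16 - 4*l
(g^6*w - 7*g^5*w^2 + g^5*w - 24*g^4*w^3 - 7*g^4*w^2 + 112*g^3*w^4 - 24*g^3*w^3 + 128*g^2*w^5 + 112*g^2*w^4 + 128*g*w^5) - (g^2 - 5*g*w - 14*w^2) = g^6*w - 7*g^5*w^2 + g^5*w - 24*g^4*w^3 - 7*g^4*w^2 + 112*g^3*w^4 - 24*g^3*w^3 + 128*g^2*w^5 + 112*g^2*w^4 - g^2 + 128*g*w^5 + 5*g*w + 14*w^2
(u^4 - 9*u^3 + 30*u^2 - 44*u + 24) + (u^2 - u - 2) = u^4 - 9*u^3 + 31*u^2 - 45*u + 22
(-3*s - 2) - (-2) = -3*s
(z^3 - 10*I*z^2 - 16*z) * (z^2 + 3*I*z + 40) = z^5 - 7*I*z^4 + 54*z^3 - 448*I*z^2 - 640*z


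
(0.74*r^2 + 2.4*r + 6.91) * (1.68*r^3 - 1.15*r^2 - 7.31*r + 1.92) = 1.2432*r^5 + 3.181*r^4 + 3.4394*r^3 - 24.0697*r^2 - 45.9041*r + 13.2672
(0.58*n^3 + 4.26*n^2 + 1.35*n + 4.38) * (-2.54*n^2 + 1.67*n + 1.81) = -1.4732*n^5 - 9.8518*n^4 + 4.735*n^3 - 1.1601*n^2 + 9.7581*n + 7.9278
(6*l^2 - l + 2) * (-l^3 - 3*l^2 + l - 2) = -6*l^5 - 17*l^4 + 7*l^3 - 19*l^2 + 4*l - 4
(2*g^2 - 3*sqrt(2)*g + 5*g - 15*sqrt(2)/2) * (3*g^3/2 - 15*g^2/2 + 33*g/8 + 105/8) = 3*g^5 - 15*g^4/2 - 9*sqrt(2)*g^4/2 - 117*g^3/4 + 45*sqrt(2)*g^3/4 + 375*g^2/8 + 351*sqrt(2)*g^2/8 - 1125*sqrt(2)*g/16 + 525*g/8 - 1575*sqrt(2)/16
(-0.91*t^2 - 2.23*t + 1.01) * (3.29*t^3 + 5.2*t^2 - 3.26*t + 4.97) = -2.9939*t^5 - 12.0687*t^4 - 5.3065*t^3 + 7.9991*t^2 - 14.3757*t + 5.0197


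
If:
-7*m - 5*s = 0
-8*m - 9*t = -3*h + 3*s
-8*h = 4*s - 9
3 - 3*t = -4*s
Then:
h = 837/604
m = 225/604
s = -315/604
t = 46/151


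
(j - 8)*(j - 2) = j^2 - 10*j + 16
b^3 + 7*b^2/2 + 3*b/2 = b*(b + 1/2)*(b + 3)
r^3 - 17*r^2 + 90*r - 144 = (r - 8)*(r - 6)*(r - 3)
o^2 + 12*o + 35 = (o + 5)*(o + 7)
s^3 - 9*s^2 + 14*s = s*(s - 7)*(s - 2)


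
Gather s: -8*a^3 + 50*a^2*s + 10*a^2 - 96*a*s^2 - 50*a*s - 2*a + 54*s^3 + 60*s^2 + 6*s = -8*a^3 + 10*a^2 - 2*a + 54*s^3 + s^2*(60 - 96*a) + s*(50*a^2 - 50*a + 6)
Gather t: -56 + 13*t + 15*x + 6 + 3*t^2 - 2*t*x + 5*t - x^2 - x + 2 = 3*t^2 + t*(18 - 2*x) - x^2 + 14*x - 48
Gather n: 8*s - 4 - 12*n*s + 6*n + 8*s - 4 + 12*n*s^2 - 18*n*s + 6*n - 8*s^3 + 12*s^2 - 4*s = n*(12*s^2 - 30*s + 12) - 8*s^3 + 12*s^2 + 12*s - 8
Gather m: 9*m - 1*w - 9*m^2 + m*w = -9*m^2 + m*(w + 9) - w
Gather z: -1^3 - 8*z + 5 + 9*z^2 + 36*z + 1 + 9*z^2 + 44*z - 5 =18*z^2 + 72*z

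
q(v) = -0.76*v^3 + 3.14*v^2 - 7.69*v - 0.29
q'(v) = -2.28*v^2 + 6.28*v - 7.69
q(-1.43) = 19.35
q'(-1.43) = -21.33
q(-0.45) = 3.88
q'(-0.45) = -10.98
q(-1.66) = 24.60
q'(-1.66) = -24.40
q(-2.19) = 39.59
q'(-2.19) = -32.38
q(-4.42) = 160.67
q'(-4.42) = -79.99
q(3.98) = -29.07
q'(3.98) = -18.81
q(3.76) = -25.21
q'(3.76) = -16.31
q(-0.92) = 10.03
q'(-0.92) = -15.40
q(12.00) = -953.69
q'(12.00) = -260.65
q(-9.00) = 877.30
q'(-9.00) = -248.89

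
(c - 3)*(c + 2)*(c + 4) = c^3 + 3*c^2 - 10*c - 24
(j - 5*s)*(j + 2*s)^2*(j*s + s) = j^4*s - j^3*s^2 + j^3*s - 16*j^2*s^3 - j^2*s^2 - 20*j*s^4 - 16*j*s^3 - 20*s^4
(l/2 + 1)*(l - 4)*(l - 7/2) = l^3/2 - 11*l^2/4 - l/2 + 14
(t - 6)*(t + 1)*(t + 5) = t^3 - 31*t - 30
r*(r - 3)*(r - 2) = r^3 - 5*r^2 + 6*r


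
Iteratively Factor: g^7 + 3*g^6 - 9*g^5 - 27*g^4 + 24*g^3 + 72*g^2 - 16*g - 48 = (g + 1)*(g^6 + 2*g^5 - 11*g^4 - 16*g^3 + 40*g^2 + 32*g - 48) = (g - 2)*(g + 1)*(g^5 + 4*g^4 - 3*g^3 - 22*g^2 - 4*g + 24) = (g - 2)*(g + 1)*(g + 2)*(g^4 + 2*g^3 - 7*g^2 - 8*g + 12) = (g - 2)*(g + 1)*(g + 2)^2*(g^3 - 7*g + 6) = (g - 2)*(g - 1)*(g + 1)*(g + 2)^2*(g^2 + g - 6) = (g - 2)*(g - 1)*(g + 1)*(g + 2)^2*(g + 3)*(g - 2)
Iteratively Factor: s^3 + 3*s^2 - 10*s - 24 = (s + 2)*(s^2 + s - 12) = (s - 3)*(s + 2)*(s + 4)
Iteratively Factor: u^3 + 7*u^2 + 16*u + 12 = (u + 2)*(u^2 + 5*u + 6) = (u + 2)^2*(u + 3)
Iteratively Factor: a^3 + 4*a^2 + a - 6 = (a + 3)*(a^2 + a - 2) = (a - 1)*(a + 3)*(a + 2)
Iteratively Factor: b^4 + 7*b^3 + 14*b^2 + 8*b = (b + 1)*(b^3 + 6*b^2 + 8*b) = b*(b + 1)*(b^2 + 6*b + 8) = b*(b + 1)*(b + 2)*(b + 4)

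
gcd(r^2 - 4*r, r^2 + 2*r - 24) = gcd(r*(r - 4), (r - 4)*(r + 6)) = r - 4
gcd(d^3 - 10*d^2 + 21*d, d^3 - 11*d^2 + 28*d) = d^2 - 7*d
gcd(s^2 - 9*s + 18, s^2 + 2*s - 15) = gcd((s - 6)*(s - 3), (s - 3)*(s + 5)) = s - 3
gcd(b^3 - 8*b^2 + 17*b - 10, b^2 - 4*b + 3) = b - 1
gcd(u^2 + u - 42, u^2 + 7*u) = u + 7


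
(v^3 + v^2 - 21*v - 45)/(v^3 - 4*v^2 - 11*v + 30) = (v + 3)/(v - 2)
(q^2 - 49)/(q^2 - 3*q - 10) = (49 - q^2)/(-q^2 + 3*q + 10)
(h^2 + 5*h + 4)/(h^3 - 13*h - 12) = (h + 4)/(h^2 - h - 12)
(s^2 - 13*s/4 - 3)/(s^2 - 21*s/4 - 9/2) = (s - 4)/(s - 6)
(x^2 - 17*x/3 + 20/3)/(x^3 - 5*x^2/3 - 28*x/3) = (3*x - 5)/(x*(3*x + 7))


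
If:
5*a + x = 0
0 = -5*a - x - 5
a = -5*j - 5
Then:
No Solution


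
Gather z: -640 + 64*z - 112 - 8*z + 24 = 56*z - 728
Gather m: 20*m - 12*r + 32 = 20*m - 12*r + 32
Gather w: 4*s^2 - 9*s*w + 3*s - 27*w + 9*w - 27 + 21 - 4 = 4*s^2 + 3*s + w*(-9*s - 18) - 10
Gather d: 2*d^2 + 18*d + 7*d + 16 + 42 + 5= 2*d^2 + 25*d + 63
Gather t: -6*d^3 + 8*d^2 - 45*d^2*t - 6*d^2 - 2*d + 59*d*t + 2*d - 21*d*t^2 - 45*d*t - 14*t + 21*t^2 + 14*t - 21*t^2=-6*d^3 + 2*d^2 - 21*d*t^2 + t*(-45*d^2 + 14*d)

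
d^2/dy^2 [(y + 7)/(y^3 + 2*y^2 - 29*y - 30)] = 2*((y + 7)*(3*y^2 + 4*y - 29)^2 + (-3*y^2 - 4*y - (y + 7)*(3*y + 2) + 29)*(y^3 + 2*y^2 - 29*y - 30))/(y^3 + 2*y^2 - 29*y - 30)^3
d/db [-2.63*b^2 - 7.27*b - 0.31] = -5.26*b - 7.27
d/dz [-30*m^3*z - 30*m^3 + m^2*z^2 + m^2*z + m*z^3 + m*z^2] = m*(-30*m^2 + 2*m*z + m + 3*z^2 + 2*z)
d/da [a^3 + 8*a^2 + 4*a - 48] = 3*a^2 + 16*a + 4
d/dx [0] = 0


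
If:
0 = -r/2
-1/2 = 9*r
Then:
No Solution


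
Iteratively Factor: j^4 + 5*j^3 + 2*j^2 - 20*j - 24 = (j - 2)*(j^3 + 7*j^2 + 16*j + 12) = (j - 2)*(j + 2)*(j^2 + 5*j + 6) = (j - 2)*(j + 2)*(j + 3)*(j + 2)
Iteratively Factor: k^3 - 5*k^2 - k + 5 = (k + 1)*(k^2 - 6*k + 5) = (k - 1)*(k + 1)*(k - 5)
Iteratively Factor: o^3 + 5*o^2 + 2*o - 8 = (o - 1)*(o^2 + 6*o + 8) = (o - 1)*(o + 2)*(o + 4)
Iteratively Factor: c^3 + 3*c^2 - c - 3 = (c + 3)*(c^2 - 1) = (c + 1)*(c + 3)*(c - 1)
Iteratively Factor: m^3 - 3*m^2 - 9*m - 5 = (m - 5)*(m^2 + 2*m + 1) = (m - 5)*(m + 1)*(m + 1)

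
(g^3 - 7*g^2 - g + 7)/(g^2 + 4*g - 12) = (g^3 - 7*g^2 - g + 7)/(g^2 + 4*g - 12)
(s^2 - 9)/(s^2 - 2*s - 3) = (s + 3)/(s + 1)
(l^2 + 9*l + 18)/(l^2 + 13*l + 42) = (l + 3)/(l + 7)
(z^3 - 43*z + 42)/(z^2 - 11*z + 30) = (z^2 + 6*z - 7)/(z - 5)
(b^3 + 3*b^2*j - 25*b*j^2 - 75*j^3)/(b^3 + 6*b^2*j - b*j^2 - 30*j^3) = (b - 5*j)/(b - 2*j)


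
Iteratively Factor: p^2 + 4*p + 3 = (p + 1)*(p + 3)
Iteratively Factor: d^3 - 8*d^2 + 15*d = (d)*(d^2 - 8*d + 15) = d*(d - 3)*(d - 5)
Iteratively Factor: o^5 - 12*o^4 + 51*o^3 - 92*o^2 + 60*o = (o - 3)*(o^4 - 9*o^3 + 24*o^2 - 20*o) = (o - 3)*(o - 2)*(o^3 - 7*o^2 + 10*o) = (o - 5)*(o - 3)*(o - 2)*(o^2 - 2*o) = (o - 5)*(o - 3)*(o - 2)^2*(o)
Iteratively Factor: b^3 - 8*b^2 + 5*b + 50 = (b - 5)*(b^2 - 3*b - 10) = (b - 5)*(b + 2)*(b - 5)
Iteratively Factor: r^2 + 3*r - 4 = (r - 1)*(r + 4)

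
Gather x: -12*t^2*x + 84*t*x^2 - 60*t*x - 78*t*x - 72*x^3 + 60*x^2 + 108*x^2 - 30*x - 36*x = -72*x^3 + x^2*(84*t + 168) + x*(-12*t^2 - 138*t - 66)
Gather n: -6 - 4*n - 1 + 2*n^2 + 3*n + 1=2*n^2 - n - 6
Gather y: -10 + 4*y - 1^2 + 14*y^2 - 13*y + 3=14*y^2 - 9*y - 8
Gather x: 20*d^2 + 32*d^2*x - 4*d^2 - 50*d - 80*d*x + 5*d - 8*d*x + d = 16*d^2 - 44*d + x*(32*d^2 - 88*d)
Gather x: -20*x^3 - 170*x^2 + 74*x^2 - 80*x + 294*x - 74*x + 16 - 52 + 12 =-20*x^3 - 96*x^2 + 140*x - 24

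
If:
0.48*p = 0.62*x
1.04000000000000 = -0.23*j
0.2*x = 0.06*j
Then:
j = -4.52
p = -1.75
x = -1.36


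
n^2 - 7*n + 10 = (n - 5)*(n - 2)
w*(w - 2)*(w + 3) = w^3 + w^2 - 6*w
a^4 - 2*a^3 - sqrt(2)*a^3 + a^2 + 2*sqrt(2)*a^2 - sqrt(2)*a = a*(a - 1)^2*(a - sqrt(2))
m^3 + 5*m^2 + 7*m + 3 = (m + 1)^2*(m + 3)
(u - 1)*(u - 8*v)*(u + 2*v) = u^3 - 6*u^2*v - u^2 - 16*u*v^2 + 6*u*v + 16*v^2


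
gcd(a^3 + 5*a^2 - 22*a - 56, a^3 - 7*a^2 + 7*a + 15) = 1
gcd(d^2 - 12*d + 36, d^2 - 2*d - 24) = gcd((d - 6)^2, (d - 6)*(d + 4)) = d - 6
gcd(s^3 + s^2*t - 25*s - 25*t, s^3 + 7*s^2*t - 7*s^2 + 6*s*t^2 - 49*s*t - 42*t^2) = s + t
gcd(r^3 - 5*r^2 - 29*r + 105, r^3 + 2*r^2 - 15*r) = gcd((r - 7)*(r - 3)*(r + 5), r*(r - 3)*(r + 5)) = r^2 + 2*r - 15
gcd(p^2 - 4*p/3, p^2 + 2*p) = p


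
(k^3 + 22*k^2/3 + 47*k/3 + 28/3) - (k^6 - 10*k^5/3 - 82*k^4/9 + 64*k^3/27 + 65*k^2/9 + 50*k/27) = -k^6 + 10*k^5/3 + 82*k^4/9 - 37*k^3/27 + k^2/9 + 373*k/27 + 28/3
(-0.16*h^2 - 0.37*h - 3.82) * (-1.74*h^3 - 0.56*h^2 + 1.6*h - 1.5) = 0.2784*h^5 + 0.7334*h^4 + 6.598*h^3 + 1.7872*h^2 - 5.557*h + 5.73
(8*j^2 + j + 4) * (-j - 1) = -8*j^3 - 9*j^2 - 5*j - 4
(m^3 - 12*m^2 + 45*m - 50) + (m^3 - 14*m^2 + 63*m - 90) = 2*m^3 - 26*m^2 + 108*m - 140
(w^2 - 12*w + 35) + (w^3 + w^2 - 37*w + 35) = w^3 + 2*w^2 - 49*w + 70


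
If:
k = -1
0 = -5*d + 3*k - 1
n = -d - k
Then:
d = -4/5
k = -1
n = 9/5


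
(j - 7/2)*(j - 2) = j^2 - 11*j/2 + 7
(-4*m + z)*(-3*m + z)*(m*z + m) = 12*m^3*z + 12*m^3 - 7*m^2*z^2 - 7*m^2*z + m*z^3 + m*z^2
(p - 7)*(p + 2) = p^2 - 5*p - 14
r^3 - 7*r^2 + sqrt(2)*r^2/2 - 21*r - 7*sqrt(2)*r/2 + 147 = (r - 7)*(r - 3*sqrt(2))*(r + 7*sqrt(2)/2)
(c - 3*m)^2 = c^2 - 6*c*m + 9*m^2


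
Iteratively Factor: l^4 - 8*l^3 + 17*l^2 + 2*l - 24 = (l + 1)*(l^3 - 9*l^2 + 26*l - 24) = (l - 4)*(l + 1)*(l^2 - 5*l + 6) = (l - 4)*(l - 2)*(l + 1)*(l - 3)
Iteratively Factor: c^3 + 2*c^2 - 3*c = (c)*(c^2 + 2*c - 3) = c*(c + 3)*(c - 1)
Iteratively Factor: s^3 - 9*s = (s + 3)*(s^2 - 3*s) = s*(s + 3)*(s - 3)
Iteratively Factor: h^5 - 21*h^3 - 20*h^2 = (h)*(h^4 - 21*h^2 - 20*h) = h^2*(h^3 - 21*h - 20) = h^2*(h + 4)*(h^2 - 4*h - 5) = h^2*(h + 1)*(h + 4)*(h - 5)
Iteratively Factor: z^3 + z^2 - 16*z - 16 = (z + 4)*(z^2 - 3*z - 4) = (z - 4)*(z + 4)*(z + 1)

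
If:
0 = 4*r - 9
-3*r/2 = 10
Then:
No Solution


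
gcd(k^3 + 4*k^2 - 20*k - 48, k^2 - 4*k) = k - 4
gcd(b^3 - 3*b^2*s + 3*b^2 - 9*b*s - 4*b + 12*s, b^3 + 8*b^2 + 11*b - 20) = b^2 + 3*b - 4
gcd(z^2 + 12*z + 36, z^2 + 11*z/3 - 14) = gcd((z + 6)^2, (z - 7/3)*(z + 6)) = z + 6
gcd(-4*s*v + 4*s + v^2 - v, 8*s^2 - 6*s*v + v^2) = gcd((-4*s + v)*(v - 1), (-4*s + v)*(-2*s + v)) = 4*s - v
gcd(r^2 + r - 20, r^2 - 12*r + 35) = 1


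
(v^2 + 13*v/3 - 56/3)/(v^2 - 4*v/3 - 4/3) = (-3*v^2 - 13*v + 56)/(-3*v^2 + 4*v + 4)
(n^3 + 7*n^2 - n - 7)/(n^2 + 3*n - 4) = (n^2 + 8*n + 7)/(n + 4)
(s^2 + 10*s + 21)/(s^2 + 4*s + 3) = (s + 7)/(s + 1)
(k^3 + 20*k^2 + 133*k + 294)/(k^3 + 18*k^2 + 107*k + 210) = (k + 7)/(k + 5)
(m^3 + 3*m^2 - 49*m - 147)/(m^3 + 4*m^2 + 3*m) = (m^2 - 49)/(m*(m + 1))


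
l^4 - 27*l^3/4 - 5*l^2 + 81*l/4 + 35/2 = (l - 7)*(l - 2)*(l + 1)*(l + 5/4)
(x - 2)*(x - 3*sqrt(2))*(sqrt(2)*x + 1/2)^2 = 2*x^4 - 5*sqrt(2)*x^3 - 4*x^3 - 23*x^2/4 + 10*sqrt(2)*x^2 - 3*sqrt(2)*x/4 + 23*x/2 + 3*sqrt(2)/2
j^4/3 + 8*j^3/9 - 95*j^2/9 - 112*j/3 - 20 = (j/3 + 1)*(j - 6)*(j + 2/3)*(j + 5)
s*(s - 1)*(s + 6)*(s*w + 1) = s^4*w + 5*s^3*w + s^3 - 6*s^2*w + 5*s^2 - 6*s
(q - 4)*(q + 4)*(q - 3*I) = q^3 - 3*I*q^2 - 16*q + 48*I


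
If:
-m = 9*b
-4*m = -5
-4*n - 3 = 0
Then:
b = -5/36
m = 5/4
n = -3/4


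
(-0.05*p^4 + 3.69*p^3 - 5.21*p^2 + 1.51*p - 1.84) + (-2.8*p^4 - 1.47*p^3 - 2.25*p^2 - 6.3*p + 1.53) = -2.85*p^4 + 2.22*p^3 - 7.46*p^2 - 4.79*p - 0.31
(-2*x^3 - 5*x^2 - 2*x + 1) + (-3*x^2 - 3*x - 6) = -2*x^3 - 8*x^2 - 5*x - 5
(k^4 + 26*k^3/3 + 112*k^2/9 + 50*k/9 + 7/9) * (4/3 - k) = -k^5 - 22*k^4/3 - 8*k^3/9 + 298*k^2/27 + 179*k/27 + 28/27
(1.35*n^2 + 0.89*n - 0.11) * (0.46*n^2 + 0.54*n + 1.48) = 0.621*n^4 + 1.1384*n^3 + 2.428*n^2 + 1.2578*n - 0.1628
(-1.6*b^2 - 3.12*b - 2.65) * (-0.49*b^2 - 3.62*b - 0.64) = 0.784*b^4 + 7.3208*b^3 + 13.6169*b^2 + 11.5898*b + 1.696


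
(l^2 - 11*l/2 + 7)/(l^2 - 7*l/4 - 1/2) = 2*(2*l - 7)/(4*l + 1)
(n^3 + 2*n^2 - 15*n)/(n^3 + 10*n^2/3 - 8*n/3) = 3*(n^2 + 2*n - 15)/(3*n^2 + 10*n - 8)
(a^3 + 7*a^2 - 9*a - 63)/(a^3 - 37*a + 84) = (a + 3)/(a - 4)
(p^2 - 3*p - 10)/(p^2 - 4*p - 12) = (p - 5)/(p - 6)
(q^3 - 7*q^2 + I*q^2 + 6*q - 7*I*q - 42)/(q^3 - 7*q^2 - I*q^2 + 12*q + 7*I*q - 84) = (q - 2*I)/(q - 4*I)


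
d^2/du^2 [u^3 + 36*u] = 6*u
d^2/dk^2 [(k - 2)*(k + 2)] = 2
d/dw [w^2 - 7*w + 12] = 2*w - 7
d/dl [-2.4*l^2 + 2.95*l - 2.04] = 2.95 - 4.8*l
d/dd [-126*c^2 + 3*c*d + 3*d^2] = 3*c + 6*d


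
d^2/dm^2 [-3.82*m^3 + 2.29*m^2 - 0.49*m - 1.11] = 4.58 - 22.92*m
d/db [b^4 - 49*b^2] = 4*b^3 - 98*b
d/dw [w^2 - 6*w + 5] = 2*w - 6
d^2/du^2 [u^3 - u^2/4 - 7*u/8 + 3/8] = 6*u - 1/2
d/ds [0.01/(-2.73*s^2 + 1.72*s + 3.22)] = (0.0546*s - 0.0172)/(-2.73*s^2 + 1.72*s + 3.22)^2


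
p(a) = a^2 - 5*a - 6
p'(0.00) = -5.00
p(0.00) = -6.00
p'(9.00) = 13.00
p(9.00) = 30.00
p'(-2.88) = -10.76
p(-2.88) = 16.69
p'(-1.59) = -8.18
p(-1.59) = 4.48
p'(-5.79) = -16.58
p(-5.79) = 56.47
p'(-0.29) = -5.58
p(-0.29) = -4.47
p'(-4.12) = -13.24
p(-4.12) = 31.57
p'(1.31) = -2.38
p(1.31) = -10.83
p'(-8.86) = -22.72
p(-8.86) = 116.80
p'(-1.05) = -7.10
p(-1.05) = 0.35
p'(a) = 2*a - 5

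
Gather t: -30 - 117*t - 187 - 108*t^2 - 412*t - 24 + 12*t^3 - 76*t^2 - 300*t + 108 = 12*t^3 - 184*t^2 - 829*t - 133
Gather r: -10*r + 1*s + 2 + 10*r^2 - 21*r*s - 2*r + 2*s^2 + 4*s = 10*r^2 + r*(-21*s - 12) + 2*s^2 + 5*s + 2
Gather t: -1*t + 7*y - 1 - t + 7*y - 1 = -2*t + 14*y - 2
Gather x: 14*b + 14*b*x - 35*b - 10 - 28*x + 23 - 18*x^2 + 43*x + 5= -21*b - 18*x^2 + x*(14*b + 15) + 18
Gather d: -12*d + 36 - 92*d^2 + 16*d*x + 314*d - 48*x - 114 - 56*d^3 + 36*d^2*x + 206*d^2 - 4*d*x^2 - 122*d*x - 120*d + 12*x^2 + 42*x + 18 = -56*d^3 + d^2*(36*x + 114) + d*(-4*x^2 - 106*x + 182) + 12*x^2 - 6*x - 60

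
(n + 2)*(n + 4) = n^2 + 6*n + 8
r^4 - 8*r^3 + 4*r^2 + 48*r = r*(r - 6)*(r - 4)*(r + 2)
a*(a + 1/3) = a^2 + a/3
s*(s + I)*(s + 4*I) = s^3 + 5*I*s^2 - 4*s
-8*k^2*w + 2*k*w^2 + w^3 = w*(-2*k + w)*(4*k + w)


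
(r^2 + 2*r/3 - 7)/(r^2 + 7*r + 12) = (r - 7/3)/(r + 4)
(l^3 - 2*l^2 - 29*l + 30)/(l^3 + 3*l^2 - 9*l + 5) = (l - 6)/(l - 1)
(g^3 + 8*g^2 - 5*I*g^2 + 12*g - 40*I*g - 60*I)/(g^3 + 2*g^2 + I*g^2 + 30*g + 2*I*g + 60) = (g + 6)/(g + 6*I)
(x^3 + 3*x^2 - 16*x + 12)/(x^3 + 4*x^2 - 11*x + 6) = (x - 2)/(x - 1)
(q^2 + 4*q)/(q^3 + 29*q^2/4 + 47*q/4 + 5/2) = 4*q*(q + 4)/(4*q^3 + 29*q^2 + 47*q + 10)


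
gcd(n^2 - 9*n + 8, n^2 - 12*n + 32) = n - 8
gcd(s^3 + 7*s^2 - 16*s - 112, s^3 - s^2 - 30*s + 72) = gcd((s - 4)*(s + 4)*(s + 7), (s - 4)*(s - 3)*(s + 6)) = s - 4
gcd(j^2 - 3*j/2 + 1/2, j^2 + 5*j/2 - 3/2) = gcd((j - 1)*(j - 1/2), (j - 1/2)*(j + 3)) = j - 1/2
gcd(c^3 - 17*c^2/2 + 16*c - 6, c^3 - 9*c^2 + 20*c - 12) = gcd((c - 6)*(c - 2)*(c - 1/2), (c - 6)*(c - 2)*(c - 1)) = c^2 - 8*c + 12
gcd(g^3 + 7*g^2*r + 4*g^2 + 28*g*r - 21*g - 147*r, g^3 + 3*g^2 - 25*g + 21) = g^2 + 4*g - 21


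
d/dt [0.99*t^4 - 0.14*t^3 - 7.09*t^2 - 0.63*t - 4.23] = 3.96*t^3 - 0.42*t^2 - 14.18*t - 0.63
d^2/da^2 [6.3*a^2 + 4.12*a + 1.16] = 12.6000000000000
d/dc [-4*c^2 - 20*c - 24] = -8*c - 20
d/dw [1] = 0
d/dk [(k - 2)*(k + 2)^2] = (k + 2)*(3*k - 2)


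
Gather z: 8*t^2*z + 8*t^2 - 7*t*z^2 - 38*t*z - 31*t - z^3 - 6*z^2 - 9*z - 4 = 8*t^2 - 31*t - z^3 + z^2*(-7*t - 6) + z*(8*t^2 - 38*t - 9) - 4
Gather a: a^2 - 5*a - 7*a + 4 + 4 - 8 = a^2 - 12*a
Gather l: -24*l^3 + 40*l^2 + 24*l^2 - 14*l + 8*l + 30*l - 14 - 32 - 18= -24*l^3 + 64*l^2 + 24*l - 64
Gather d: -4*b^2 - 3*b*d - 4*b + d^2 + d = -4*b^2 - 4*b + d^2 + d*(1 - 3*b)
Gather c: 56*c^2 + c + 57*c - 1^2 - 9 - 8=56*c^2 + 58*c - 18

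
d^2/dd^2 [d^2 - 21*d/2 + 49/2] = 2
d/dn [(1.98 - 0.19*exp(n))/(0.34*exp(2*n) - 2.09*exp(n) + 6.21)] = (0.0646*exp(2*n) - 1.3464*exp(n) + 2.9583)*exp(n)/(0.1156*exp(4*n) - 1.4212*exp(3*n) + 8.5909*exp(2*n) - 25.9578*exp(n) + 38.5641)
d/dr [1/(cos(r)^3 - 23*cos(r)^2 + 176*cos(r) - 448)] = (3*cos(r) - 22)*sin(r)/((cos(r) - 8)^3*(cos(r) - 7)^2)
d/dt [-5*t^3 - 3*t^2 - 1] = 3*t*(-5*t - 2)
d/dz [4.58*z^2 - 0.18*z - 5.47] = 9.16*z - 0.18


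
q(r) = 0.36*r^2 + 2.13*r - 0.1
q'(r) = 0.72*r + 2.13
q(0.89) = 2.08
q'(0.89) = 2.77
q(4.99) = 19.49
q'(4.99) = 5.72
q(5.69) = 23.68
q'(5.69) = 6.23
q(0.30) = 0.57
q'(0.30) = 2.35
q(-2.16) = -3.02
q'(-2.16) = 0.57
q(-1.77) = -2.74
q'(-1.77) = 0.86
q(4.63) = 17.48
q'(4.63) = 5.46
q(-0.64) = -1.32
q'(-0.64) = 1.67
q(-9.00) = 9.89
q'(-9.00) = -4.35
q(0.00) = -0.10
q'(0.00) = 2.13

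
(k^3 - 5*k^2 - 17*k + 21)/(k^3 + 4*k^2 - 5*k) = (k^2 - 4*k - 21)/(k*(k + 5))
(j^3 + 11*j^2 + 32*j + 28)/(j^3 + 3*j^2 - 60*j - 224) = (j^2 + 4*j + 4)/(j^2 - 4*j - 32)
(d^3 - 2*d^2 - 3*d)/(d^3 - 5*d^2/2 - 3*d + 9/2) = 2*d*(d + 1)/(2*d^2 + d - 3)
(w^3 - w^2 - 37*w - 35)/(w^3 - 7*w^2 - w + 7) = (w + 5)/(w - 1)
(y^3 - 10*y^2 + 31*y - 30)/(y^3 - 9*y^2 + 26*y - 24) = (y - 5)/(y - 4)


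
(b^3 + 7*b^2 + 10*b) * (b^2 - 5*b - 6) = b^5 + 2*b^4 - 31*b^3 - 92*b^2 - 60*b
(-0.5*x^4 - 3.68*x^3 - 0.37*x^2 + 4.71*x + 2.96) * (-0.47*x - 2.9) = 0.235*x^5 + 3.1796*x^4 + 10.8459*x^3 - 1.1407*x^2 - 15.0502*x - 8.584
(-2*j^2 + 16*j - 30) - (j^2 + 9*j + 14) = -3*j^2 + 7*j - 44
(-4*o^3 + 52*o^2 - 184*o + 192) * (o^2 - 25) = -4*o^5 + 52*o^4 - 84*o^3 - 1108*o^2 + 4600*o - 4800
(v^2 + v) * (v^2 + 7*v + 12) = v^4 + 8*v^3 + 19*v^2 + 12*v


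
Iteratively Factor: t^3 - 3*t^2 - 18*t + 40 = (t - 5)*(t^2 + 2*t - 8) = (t - 5)*(t - 2)*(t + 4)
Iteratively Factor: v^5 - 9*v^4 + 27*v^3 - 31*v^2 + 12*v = (v - 4)*(v^4 - 5*v^3 + 7*v^2 - 3*v) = (v - 4)*(v - 3)*(v^3 - 2*v^2 + v) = v*(v - 4)*(v - 3)*(v^2 - 2*v + 1) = v*(v - 4)*(v - 3)*(v - 1)*(v - 1)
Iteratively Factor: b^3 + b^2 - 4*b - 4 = (b + 2)*(b^2 - b - 2) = (b - 2)*(b + 2)*(b + 1)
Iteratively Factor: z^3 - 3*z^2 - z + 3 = (z - 1)*(z^2 - 2*z - 3) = (z - 3)*(z - 1)*(z + 1)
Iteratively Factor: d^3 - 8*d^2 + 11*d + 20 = (d + 1)*(d^2 - 9*d + 20) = (d - 4)*(d + 1)*(d - 5)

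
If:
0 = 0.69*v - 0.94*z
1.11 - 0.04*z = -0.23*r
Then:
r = 0.173913043478261*z - 4.82608695652174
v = 1.36231884057971*z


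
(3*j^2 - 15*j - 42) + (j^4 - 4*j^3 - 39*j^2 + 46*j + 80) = j^4 - 4*j^3 - 36*j^2 + 31*j + 38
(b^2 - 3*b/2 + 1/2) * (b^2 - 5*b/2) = b^4 - 4*b^3 + 17*b^2/4 - 5*b/4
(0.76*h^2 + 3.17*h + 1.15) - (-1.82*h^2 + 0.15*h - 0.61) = 2.58*h^2 + 3.02*h + 1.76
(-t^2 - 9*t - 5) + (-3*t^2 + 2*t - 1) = -4*t^2 - 7*t - 6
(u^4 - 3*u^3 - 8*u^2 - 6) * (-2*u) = -2*u^5 + 6*u^4 + 16*u^3 + 12*u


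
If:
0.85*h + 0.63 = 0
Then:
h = -0.74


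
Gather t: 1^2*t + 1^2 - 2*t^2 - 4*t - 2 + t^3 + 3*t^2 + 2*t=t^3 + t^2 - t - 1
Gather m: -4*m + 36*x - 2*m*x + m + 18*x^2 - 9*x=m*(-2*x - 3) + 18*x^2 + 27*x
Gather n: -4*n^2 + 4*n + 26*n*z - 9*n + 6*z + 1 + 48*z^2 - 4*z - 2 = -4*n^2 + n*(26*z - 5) + 48*z^2 + 2*z - 1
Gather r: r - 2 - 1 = r - 3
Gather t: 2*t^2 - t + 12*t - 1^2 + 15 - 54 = 2*t^2 + 11*t - 40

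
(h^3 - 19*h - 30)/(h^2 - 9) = (h^2 - 3*h - 10)/(h - 3)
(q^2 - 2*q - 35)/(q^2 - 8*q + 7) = (q + 5)/(q - 1)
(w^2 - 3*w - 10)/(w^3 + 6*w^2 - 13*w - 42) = (w - 5)/(w^2 + 4*w - 21)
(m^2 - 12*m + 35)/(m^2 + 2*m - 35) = (m - 7)/(m + 7)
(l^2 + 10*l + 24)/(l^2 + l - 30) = (l + 4)/(l - 5)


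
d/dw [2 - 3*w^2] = -6*w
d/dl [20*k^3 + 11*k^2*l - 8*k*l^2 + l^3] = 11*k^2 - 16*k*l + 3*l^2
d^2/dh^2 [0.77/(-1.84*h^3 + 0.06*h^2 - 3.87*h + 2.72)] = ((8.5008*h - 0.0924)*(1.84*h^3 - 0.06*h^2 + 3.87*h - 2.72) - 0.77*(5.52*h^2 - 0.12*h + 3.87)*(11.04*h^2 - 0.24*h + 7.74))/(1.84*h^3 - 0.06*h^2 + 3.87*h - 2.72)^3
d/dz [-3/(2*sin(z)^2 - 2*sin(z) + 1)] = 6*(sin(2*z) - cos(z))/(-2*sin(z) - cos(2*z) + 2)^2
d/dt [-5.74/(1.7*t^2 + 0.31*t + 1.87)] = (19.516*t + 1.7794)/(1.7*t^2 + 0.31*t + 1.87)^2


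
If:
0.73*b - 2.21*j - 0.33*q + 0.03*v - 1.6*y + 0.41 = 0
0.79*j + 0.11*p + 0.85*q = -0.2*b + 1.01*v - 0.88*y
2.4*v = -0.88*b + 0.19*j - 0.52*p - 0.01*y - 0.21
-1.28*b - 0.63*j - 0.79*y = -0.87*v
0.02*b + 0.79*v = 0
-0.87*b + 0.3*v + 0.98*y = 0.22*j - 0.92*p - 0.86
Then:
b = 0.03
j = 0.55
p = -0.25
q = 0.02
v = -0.00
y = -0.49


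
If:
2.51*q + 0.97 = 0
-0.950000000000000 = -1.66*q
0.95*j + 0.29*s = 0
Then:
No Solution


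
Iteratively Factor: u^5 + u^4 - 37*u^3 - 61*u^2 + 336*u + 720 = (u - 5)*(u^4 + 6*u^3 - 7*u^2 - 96*u - 144) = (u - 5)*(u + 3)*(u^3 + 3*u^2 - 16*u - 48) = (u - 5)*(u + 3)*(u + 4)*(u^2 - u - 12) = (u - 5)*(u + 3)^2*(u + 4)*(u - 4)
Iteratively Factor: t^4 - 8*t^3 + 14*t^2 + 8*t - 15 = (t + 1)*(t^3 - 9*t^2 + 23*t - 15) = (t - 5)*(t + 1)*(t^2 - 4*t + 3) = (t - 5)*(t - 3)*(t + 1)*(t - 1)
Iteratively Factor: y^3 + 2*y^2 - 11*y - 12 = (y - 3)*(y^2 + 5*y + 4) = (y - 3)*(y + 1)*(y + 4)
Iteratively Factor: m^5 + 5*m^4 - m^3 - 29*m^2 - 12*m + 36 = (m - 1)*(m^4 + 6*m^3 + 5*m^2 - 24*m - 36) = (m - 2)*(m - 1)*(m^3 + 8*m^2 + 21*m + 18) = (m - 2)*(m - 1)*(m + 3)*(m^2 + 5*m + 6) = (m - 2)*(m - 1)*(m + 3)^2*(m + 2)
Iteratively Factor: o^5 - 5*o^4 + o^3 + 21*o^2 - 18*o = (o + 2)*(o^4 - 7*o^3 + 15*o^2 - 9*o) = (o - 3)*(o + 2)*(o^3 - 4*o^2 + 3*o) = o*(o - 3)*(o + 2)*(o^2 - 4*o + 3) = o*(o - 3)*(o - 1)*(o + 2)*(o - 3)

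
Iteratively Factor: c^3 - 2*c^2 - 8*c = (c)*(c^2 - 2*c - 8) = c*(c - 4)*(c + 2)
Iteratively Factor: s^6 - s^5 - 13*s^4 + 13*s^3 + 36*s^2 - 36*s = (s - 1)*(s^5 - 13*s^3 + 36*s) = (s - 3)*(s - 1)*(s^4 + 3*s^3 - 4*s^2 - 12*s) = (s - 3)*(s - 1)*(s + 2)*(s^3 + s^2 - 6*s) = s*(s - 3)*(s - 1)*(s + 2)*(s^2 + s - 6) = s*(s - 3)*(s - 1)*(s + 2)*(s + 3)*(s - 2)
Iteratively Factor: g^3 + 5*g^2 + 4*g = (g)*(g^2 + 5*g + 4) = g*(g + 4)*(g + 1)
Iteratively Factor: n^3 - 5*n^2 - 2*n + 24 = (n - 4)*(n^2 - n - 6) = (n - 4)*(n + 2)*(n - 3)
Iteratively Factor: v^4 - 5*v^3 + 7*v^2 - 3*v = (v - 1)*(v^3 - 4*v^2 + 3*v) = v*(v - 1)*(v^2 - 4*v + 3) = v*(v - 3)*(v - 1)*(v - 1)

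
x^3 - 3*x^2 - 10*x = x*(x - 5)*(x + 2)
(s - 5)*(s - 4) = s^2 - 9*s + 20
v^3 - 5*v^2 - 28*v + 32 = (v - 8)*(v - 1)*(v + 4)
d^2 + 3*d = d*(d + 3)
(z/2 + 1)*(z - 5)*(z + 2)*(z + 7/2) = z^4/2 + 5*z^3/4 - 39*z^2/4 - 38*z - 35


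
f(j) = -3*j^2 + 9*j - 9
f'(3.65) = -12.90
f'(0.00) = 9.00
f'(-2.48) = 23.88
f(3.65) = -16.12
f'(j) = 9 - 6*j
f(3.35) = -12.52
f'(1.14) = 2.16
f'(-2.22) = 22.32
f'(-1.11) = 15.66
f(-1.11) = -22.69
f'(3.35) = -11.10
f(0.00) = -9.00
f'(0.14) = 8.16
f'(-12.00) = 81.00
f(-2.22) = -43.77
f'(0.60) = 5.40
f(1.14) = -2.64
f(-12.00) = -549.00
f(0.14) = -7.80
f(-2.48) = -49.77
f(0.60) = -4.68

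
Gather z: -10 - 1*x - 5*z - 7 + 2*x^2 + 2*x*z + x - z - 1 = 2*x^2 + z*(2*x - 6) - 18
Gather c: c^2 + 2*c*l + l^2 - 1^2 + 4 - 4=c^2 + 2*c*l + l^2 - 1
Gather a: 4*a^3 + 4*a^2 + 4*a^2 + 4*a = 4*a^3 + 8*a^2 + 4*a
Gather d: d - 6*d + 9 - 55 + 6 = -5*d - 40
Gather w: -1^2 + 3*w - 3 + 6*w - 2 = 9*w - 6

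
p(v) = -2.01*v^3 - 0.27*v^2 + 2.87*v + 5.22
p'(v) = -6.03*v^2 - 0.54*v + 2.87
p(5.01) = -239.94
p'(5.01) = -151.19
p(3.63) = -84.06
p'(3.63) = -78.55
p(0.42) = 6.23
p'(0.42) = 1.58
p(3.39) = -66.46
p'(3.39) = -68.26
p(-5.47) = 310.41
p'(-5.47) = -174.60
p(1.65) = 0.19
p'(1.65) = -14.44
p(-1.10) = 4.41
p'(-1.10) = -3.83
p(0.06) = 5.39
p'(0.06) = 2.82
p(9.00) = -1456.11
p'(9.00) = -490.42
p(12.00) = -3472.50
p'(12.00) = -871.93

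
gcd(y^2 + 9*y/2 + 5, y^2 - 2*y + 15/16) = 1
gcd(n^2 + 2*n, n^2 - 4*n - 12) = n + 2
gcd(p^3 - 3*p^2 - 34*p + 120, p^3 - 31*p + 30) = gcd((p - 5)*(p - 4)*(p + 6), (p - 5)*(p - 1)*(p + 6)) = p^2 + p - 30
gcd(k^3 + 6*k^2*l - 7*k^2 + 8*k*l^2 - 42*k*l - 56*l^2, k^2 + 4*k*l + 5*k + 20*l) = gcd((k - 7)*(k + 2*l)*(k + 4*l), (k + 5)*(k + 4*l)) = k + 4*l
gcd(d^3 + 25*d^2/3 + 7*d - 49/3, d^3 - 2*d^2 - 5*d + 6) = d - 1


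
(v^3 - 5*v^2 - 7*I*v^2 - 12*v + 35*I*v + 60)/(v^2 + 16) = (v^2 - v*(5 + 3*I) + 15*I)/(v + 4*I)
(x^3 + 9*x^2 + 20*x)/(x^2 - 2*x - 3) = x*(x^2 + 9*x + 20)/(x^2 - 2*x - 3)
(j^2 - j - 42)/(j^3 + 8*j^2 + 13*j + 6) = (j - 7)/(j^2 + 2*j + 1)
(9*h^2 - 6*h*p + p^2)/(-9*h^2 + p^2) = (-3*h + p)/(3*h + p)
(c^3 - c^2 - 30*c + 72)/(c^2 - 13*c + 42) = (c^3 - c^2 - 30*c + 72)/(c^2 - 13*c + 42)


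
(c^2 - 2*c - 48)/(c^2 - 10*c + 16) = (c + 6)/(c - 2)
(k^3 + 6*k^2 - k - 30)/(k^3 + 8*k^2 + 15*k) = (k - 2)/k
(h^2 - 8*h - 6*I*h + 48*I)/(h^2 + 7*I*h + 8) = (h^2 - 8*h - 6*I*h + 48*I)/(h^2 + 7*I*h + 8)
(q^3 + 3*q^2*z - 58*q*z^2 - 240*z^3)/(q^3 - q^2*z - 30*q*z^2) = (-q^2 + 2*q*z + 48*z^2)/(q*(-q + 6*z))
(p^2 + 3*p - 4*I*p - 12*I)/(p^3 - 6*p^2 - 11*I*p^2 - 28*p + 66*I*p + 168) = (p + 3)/(p^2 - p*(6 + 7*I) + 42*I)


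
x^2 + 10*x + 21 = (x + 3)*(x + 7)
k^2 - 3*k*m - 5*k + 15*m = (k - 5)*(k - 3*m)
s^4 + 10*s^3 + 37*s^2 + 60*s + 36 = (s + 2)^2*(s + 3)^2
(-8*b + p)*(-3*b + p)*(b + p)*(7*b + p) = 168*b^4 + 115*b^3*p - 57*b^2*p^2 - 3*b*p^3 + p^4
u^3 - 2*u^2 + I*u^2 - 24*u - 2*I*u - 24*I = (u - 6)*(u + 4)*(u + I)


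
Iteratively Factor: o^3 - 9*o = (o - 3)*(o^2 + 3*o) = (o - 3)*(o + 3)*(o)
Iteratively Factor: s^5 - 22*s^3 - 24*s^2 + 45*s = (s - 1)*(s^4 + s^3 - 21*s^2 - 45*s) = (s - 1)*(s + 3)*(s^3 - 2*s^2 - 15*s) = s*(s - 1)*(s + 3)*(s^2 - 2*s - 15) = s*(s - 5)*(s - 1)*(s + 3)*(s + 3)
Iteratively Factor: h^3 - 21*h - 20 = (h - 5)*(h^2 + 5*h + 4) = (h - 5)*(h + 4)*(h + 1)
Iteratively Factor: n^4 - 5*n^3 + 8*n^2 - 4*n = (n - 2)*(n^3 - 3*n^2 + 2*n) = n*(n - 2)*(n^2 - 3*n + 2) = n*(n - 2)*(n - 1)*(n - 2)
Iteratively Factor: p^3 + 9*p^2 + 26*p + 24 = (p + 2)*(p^2 + 7*p + 12) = (p + 2)*(p + 4)*(p + 3)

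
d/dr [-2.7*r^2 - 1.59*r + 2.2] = -5.4*r - 1.59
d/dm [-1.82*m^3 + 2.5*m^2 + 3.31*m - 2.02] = -5.46*m^2 + 5.0*m + 3.31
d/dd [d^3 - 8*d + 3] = 3*d^2 - 8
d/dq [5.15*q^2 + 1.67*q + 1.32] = 10.3*q + 1.67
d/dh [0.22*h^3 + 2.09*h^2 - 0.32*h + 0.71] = 0.66*h^2 + 4.18*h - 0.32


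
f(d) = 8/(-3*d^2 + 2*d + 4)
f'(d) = 8*(6*d - 2)/(-3*d^2 + 2*d + 4)^2 = 16*(3*d - 1)/(-3*d^2 + 2*d + 4)^2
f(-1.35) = -1.92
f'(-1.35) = -4.65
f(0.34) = 1.85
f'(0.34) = 0.02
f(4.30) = -0.19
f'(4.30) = 0.10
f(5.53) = -0.10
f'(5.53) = 0.04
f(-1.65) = -1.07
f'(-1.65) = -1.71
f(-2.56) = -0.38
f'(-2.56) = -0.32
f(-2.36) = -0.46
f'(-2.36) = -0.43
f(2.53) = -0.79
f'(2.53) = 1.02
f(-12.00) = -0.02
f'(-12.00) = 0.00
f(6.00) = -0.09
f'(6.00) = 0.03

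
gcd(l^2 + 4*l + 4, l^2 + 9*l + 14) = l + 2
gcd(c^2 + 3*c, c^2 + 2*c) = c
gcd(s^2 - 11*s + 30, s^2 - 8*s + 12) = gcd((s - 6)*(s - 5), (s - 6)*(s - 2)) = s - 6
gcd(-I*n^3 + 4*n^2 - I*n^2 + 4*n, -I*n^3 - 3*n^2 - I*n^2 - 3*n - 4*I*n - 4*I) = n + 1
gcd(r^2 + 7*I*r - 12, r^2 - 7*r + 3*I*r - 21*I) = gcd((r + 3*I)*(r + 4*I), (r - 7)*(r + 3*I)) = r + 3*I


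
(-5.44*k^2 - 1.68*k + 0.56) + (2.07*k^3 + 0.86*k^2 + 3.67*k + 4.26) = 2.07*k^3 - 4.58*k^2 + 1.99*k + 4.82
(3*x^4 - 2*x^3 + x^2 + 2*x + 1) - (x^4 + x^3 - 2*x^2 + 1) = 2*x^4 - 3*x^3 + 3*x^2 + 2*x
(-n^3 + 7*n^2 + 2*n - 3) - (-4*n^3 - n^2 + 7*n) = 3*n^3 + 8*n^2 - 5*n - 3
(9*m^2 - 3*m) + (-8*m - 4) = 9*m^2 - 11*m - 4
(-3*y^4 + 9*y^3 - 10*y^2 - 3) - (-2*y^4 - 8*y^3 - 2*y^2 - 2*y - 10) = -y^4 + 17*y^3 - 8*y^2 + 2*y + 7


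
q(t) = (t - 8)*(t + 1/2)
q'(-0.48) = -8.46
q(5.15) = -16.10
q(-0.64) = 1.21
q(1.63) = -13.57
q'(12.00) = 16.50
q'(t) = 2*t - 15/2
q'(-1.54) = -10.58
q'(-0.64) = -8.78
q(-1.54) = 9.92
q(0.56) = -7.89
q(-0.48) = -0.17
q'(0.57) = -6.36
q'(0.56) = -6.38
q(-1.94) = 14.31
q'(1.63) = -4.24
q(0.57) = -7.95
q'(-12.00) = -31.50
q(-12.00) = 230.00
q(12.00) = 50.00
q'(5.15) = 2.80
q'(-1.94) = -11.38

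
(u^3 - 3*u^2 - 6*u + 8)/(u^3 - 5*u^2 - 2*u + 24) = (u - 1)/(u - 3)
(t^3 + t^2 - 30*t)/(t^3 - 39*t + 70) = t*(t + 6)/(t^2 + 5*t - 14)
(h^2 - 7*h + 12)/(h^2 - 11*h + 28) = (h - 3)/(h - 7)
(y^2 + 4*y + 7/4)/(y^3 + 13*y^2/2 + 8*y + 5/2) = (y + 7/2)/(y^2 + 6*y + 5)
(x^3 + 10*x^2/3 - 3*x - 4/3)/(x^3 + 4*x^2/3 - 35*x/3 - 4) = (x - 1)/(x - 3)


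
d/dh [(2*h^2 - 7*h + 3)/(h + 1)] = 2*(h^2 + 2*h - 5)/(h^2 + 2*h + 1)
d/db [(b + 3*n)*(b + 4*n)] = 2*b + 7*n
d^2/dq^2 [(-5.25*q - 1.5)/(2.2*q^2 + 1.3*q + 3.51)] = (-(4.4*q + 1.3)*(5.25*q + 1.5)*(8.8*q + 2.6) + (69.3*q + 20.25)*(2.2*q^2 + 1.3*q + 3.51))/(2.2*q^2 + 1.3*q + 3.51)^3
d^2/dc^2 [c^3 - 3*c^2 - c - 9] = 6*c - 6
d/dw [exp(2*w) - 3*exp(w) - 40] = (2*exp(w) - 3)*exp(w)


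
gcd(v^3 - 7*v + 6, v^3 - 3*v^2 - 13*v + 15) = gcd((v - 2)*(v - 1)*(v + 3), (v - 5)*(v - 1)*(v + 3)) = v^2 + 2*v - 3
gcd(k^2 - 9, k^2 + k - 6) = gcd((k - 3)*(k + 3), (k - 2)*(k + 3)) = k + 3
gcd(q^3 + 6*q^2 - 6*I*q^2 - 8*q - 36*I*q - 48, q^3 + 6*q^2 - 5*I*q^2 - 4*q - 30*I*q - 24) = q^2 + q*(6 - 4*I) - 24*I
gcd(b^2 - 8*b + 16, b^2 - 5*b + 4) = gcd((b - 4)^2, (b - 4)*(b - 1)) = b - 4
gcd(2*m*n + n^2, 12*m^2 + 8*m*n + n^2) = 2*m + n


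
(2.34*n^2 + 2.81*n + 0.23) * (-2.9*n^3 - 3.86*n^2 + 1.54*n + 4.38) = -6.786*n^5 - 17.1814*n^4 - 7.91*n^3 + 13.6888*n^2 + 12.662*n + 1.0074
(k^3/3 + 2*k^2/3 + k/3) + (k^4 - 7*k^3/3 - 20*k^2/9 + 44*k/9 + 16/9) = k^4 - 2*k^3 - 14*k^2/9 + 47*k/9 + 16/9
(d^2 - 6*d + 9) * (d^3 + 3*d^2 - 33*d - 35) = d^5 - 3*d^4 - 42*d^3 + 190*d^2 - 87*d - 315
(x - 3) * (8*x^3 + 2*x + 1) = 8*x^4 - 24*x^3 + 2*x^2 - 5*x - 3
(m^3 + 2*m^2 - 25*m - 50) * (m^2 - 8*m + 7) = m^5 - 6*m^4 - 34*m^3 + 164*m^2 + 225*m - 350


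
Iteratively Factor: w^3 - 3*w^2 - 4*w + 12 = (w - 2)*(w^2 - w - 6) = (w - 3)*(w - 2)*(w + 2)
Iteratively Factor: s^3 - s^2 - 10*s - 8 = (s - 4)*(s^2 + 3*s + 2) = (s - 4)*(s + 2)*(s + 1)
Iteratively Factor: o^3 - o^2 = (o)*(o^2 - o) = o^2*(o - 1)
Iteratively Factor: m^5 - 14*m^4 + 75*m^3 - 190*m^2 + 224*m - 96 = (m - 4)*(m^4 - 10*m^3 + 35*m^2 - 50*m + 24) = (m - 4)*(m - 2)*(m^3 - 8*m^2 + 19*m - 12) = (m - 4)*(m - 2)*(m - 1)*(m^2 - 7*m + 12) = (m - 4)^2*(m - 2)*(m - 1)*(m - 3)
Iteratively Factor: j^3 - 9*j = (j)*(j^2 - 9) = j*(j + 3)*(j - 3)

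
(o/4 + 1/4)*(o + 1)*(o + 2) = o^3/4 + o^2 + 5*o/4 + 1/2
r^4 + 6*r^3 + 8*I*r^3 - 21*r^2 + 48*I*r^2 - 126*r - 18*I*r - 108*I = (r + 6)*(r + 2*I)*(r + 3*I)^2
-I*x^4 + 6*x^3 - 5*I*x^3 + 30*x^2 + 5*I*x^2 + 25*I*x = x*(x + 5)*(x + 5*I)*(-I*x + 1)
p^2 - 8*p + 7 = (p - 7)*(p - 1)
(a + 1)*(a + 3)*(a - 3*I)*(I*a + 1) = I*a^4 + 4*a^3 + 4*I*a^3 + 16*a^2 + 12*a - 12*I*a - 9*I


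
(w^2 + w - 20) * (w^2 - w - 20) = w^4 - 41*w^2 + 400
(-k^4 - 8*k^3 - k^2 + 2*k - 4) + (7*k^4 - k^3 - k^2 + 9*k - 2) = 6*k^4 - 9*k^3 - 2*k^2 + 11*k - 6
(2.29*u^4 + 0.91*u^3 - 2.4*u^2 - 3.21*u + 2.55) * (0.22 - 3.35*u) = -7.6715*u^5 - 2.5447*u^4 + 8.2402*u^3 + 10.2255*u^2 - 9.2487*u + 0.561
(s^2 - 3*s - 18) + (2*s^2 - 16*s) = 3*s^2 - 19*s - 18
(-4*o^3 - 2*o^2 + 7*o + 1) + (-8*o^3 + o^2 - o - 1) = -12*o^3 - o^2 + 6*o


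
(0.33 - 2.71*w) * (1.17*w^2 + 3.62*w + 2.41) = -3.1707*w^3 - 9.4241*w^2 - 5.3365*w + 0.7953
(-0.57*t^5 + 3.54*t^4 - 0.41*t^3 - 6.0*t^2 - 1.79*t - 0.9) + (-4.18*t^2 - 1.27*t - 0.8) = -0.57*t^5 + 3.54*t^4 - 0.41*t^3 - 10.18*t^2 - 3.06*t - 1.7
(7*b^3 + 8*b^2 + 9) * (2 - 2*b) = -14*b^4 - 2*b^3 + 16*b^2 - 18*b + 18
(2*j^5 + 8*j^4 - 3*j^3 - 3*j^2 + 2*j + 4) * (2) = 4*j^5 + 16*j^4 - 6*j^3 - 6*j^2 + 4*j + 8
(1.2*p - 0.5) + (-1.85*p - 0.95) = -0.65*p - 1.45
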